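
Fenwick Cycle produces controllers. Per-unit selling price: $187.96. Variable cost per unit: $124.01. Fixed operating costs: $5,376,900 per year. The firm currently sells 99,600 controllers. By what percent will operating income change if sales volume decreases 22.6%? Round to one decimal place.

At 99,600 units, contribution = 99,600 × $63.95 = $6,369,420.00.
Operating income = contribution − fixed costs = $6,369,420.00 − $5,376,900 = $992,520.00.
So DOL = total CM / EBIT = $6,369,420.00 / $992,520.00 = 6.4174.
So EBIT moves 6.4174 × (-22.6%) = -145.0%.

-145.0%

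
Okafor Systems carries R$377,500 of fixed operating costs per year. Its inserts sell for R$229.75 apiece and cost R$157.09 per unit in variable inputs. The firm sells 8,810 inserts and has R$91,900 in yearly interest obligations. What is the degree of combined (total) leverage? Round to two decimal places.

3.75

At 8,810 units, contribution = 8,810 × R$72.66 = R$640,134.60.
Subtracting fixed costs: EBIT = R$640,134.60 − R$377,500 = R$262,634.60. Interest = R$91,900.00.
DOL = R$640,134.60 ÷ R$262,634.60 = 2.4374; DFL = R$262,634.60 ÷ R$170,734.60 = 1.5383.
DCL = DOL × DFL = 2.4374 × 1.5383 = 3.7495.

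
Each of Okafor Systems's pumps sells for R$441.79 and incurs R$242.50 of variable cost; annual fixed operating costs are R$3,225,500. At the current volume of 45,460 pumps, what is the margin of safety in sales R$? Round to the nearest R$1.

Unit CM = price − variable cost = R$441.79 − R$242.50 = R$199.29. Break-even units = R$3,225,500 ÷ R$199.29 = 16,184.96; break-even revenue = 16,184.96 × R$441.79 = R$7,150,351.97.
Current sales = 45,460 × R$441.79 = R$20,083,773.40.
Margin of safety = R$20,083,773.40 − R$7,150,351.97 = R$12,933,421.

R$12,933,421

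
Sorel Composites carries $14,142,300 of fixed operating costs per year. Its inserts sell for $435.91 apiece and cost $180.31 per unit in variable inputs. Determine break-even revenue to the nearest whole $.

$24,118,818

CM per unit = $435.91 − $180.31 = $255.60; CM ratio = $255.60 / $435.91 = 0.5864.
Break-even revenue = fixed costs × price ÷ CM = $14,142,300 × $435.91 ÷ $255.60 = $24,118,818.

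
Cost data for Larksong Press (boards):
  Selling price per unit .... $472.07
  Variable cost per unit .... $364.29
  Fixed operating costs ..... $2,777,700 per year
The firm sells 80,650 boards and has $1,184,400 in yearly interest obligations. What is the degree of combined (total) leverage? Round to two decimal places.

At 80,650 units, contribution = 80,650 × $107.78 = $8,692,457.00.
Subtracting fixed costs: EBIT = $8,692,457.00 − $2,777,700 = $5,914,757.00. Interest = $1,184,400.00.
DOL = $8,692,457.00 ÷ $5,914,757.00 = 1.4696; DFL = $5,914,757.00 ÷ $4,730,357.00 = 1.2504.
DCL = DOL × DFL = 1.4696 × 1.2504 = 1.8376.

1.84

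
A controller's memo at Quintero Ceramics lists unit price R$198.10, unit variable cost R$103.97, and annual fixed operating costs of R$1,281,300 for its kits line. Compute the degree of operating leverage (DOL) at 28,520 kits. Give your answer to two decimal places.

Contribution at this volume is 28,520 × R$94.13 = R$2,684,587.60.
Operating income = contribution − fixed costs = R$2,684,587.60 − R$1,281,300 = R$1,403,287.60.
So DOL = total CM / EBIT = R$2,684,587.60 / R$1,403,287.60 = 1.9131.

1.91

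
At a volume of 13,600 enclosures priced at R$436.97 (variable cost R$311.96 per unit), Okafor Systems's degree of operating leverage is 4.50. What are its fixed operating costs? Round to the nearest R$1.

Total contribution margin = 13,600 × R$125.01 = R$1,700,136.00.
Since DOL = CM ÷ EBIT, EBIT = R$1,700,136.00 ÷ 4.50 = R$377,808.00.
And FC = contribution − EBIT = R$1,700,136.00 − R$377,808.00 = R$1,322,328.

R$1,322,328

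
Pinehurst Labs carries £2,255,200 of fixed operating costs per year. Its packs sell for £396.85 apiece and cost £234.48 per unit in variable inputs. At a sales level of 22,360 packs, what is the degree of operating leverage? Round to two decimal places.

2.64

Contribution at this volume is 22,360 × £162.37 = £3,630,593.20.
EBIT = £3,630,593.20 − £2,255,200 = £1,375,393.20.
DOL = contribution ÷ EBIT = £3,630,593.20 ÷ £1,375,393.20 = 2.6397.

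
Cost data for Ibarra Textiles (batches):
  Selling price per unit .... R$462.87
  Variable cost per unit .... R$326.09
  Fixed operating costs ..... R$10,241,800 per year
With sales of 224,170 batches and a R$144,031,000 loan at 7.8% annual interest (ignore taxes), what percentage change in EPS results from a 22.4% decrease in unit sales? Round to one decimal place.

Contribution at this volume is 224,170 × R$136.78 = R$30,661,972.60.
Operating income = contribution − fixed costs = R$30,661,972.60 − R$10,241,800 = R$20,420,172.60.
Interest = R$11,234,418.00, so EBIT − I = R$9,185,754.60.
DCL = total CM / (EBIT − I) = R$30,661,972.60 / R$9,185,754.60 = 3.3380.
%ΔEPS = DCL × %ΔSales = 3.3380 × -22.4% = -74.8%.

-74.8%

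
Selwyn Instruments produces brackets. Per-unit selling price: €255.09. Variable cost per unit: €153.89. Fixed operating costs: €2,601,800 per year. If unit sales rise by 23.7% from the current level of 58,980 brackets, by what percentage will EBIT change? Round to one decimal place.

At 58,980 units, contribution = 58,980 × €101.20 = €5,968,776.00.
Operating income = contribution − fixed costs = €5,968,776.00 − €2,601,800 = €3,366,976.00.
DOL = contribution ÷ EBIT = €5,968,776.00 ÷ €3,366,976.00 = 1.7727.
%ΔEBIT = DOL × %ΔSales = 1.7727 × +23.7% = +42.0%.

+42.0%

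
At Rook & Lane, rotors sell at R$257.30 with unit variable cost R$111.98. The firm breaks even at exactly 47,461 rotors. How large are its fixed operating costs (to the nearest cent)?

R$6,897,032.52

Contribution margin per unit = R$257.30 − R$111.98 = R$145.32.
Since BE = FC / CM, FC = 47,461 × R$145.32 = R$6,897,032.52.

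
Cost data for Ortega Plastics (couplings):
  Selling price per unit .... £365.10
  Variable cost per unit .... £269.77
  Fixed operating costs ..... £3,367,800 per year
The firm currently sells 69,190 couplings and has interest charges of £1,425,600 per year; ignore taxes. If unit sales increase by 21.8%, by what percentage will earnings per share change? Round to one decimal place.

Contribution at this volume is 69,190 × £95.33 = £6,595,882.70.
Operating income = contribution − fixed costs = £6,595,882.70 − £3,367,800 = £3,228,082.70.
Interest = £1,425,600.00, so EBIT − I = £1,802,482.70.
Degree of combined leverage = contribution ÷ (EBIT − I) = £6,595,882.70 ÷ £1,802,482.70 = 3.6593.
EPS therefore changes by 3.6593 × (+21.8%) = +79.8%.

+79.8%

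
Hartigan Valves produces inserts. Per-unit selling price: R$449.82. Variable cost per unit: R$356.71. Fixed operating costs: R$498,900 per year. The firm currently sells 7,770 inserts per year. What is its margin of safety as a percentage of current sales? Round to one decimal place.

31.0%

Unit CM = price − variable cost = R$449.82 − R$356.71 = R$93.11. Break-even units = R$498,900 ÷ R$93.11 = 5,358.18; break-even revenue = 5,358.18 × R$449.82 = R$2,410,215.85.
Actual sales revenue = 7,770 × R$449.82 = R$3,495,101.40.
Margin of safety = (R$3,495,101.40 − R$2,410,215.85) ÷ R$3,495,101.40 = 31.0%.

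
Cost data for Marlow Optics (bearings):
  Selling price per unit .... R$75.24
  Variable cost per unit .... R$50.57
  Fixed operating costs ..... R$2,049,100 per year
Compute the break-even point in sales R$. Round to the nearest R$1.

R$6,249,464

CM per unit = R$75.24 − R$50.57 = R$24.67; CM ratio = R$24.67 / R$75.24 = 0.3279.
Break-even revenue = fixed costs × price ÷ CM = R$2,049,100 × R$75.24 ÷ R$24.67 = R$6,249,464.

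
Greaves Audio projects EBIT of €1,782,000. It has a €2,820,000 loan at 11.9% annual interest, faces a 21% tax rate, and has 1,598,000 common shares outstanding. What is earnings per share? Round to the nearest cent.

€0.72

Interest = €335,580.00, so EBT = €1,782,000 − €335,580.00 = €1,446,420.00.
Net income = €1,446,420.00 × (1 − 0.21) = €1,142,671.80.
EPS = €1,142,671.80 ÷ 1,598,000 = €0.72.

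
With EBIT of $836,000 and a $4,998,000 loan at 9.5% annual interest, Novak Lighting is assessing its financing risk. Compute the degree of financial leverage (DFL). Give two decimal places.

Annual interest charges come to $474,810.00.
Degree of financial leverage = EBIT / (EBIT − interest) = $836,000 / $361,190.00 = 2.3146.

2.31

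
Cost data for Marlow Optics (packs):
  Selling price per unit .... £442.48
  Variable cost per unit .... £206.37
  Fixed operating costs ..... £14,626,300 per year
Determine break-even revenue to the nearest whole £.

£27,410,297

Contribution margin per unit = £442.48 − £206.37 = £236.11, a CM ratio of £236.11 ÷ £442.48 = 0.5336.
Break-even revenue = fixed costs × price ÷ CM = £14,626,300 × £442.48 ÷ £236.11 = £27,410,297.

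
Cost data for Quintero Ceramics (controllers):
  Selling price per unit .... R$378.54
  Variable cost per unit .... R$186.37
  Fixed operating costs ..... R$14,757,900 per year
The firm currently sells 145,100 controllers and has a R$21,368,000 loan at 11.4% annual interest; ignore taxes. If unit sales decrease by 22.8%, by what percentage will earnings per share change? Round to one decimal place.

At 145,100 units, contribution = 145,100 × R$192.17 = R$27,883,867.00.
EBIT = R$27,883,867.00 − R$14,757,900 = R$13,125,967.00.
Interest = R$2,435,952.00, so EBIT − I = R$10,690,015.00.
DCL = total CM / (EBIT − I) = R$27,883,867.00 / R$10,690,015.00 = 2.6084.
%ΔEPS = DCL × %ΔSales = 2.6084 × -22.8% = -59.5%.

-59.5%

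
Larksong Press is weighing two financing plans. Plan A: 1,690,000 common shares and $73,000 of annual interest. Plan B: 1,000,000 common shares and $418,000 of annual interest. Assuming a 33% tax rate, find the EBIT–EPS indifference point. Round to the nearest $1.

$918,000

Set EPS_A = EPS_B: (EBIT − $73,000)(1 − 0.33) ÷ 1,690,000 = (EBIT − $418,000)(1 − 0.33) ÷ 1,000,000.
Cancelling (1 − t) and cross-multiplying: 1,000,000·(EBIT − 73,000) = 1,690,000·(EBIT − 418,000).
Solving, EBIT = (418,000·1,690,000 − 73,000·1,000,000) / (1,690,000 − 1,000,000) = 633,420,000,000 / 690,000 = 918,000.00.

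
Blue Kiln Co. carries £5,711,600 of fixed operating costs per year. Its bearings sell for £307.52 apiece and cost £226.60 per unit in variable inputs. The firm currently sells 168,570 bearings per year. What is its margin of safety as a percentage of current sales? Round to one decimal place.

58.1%

Contribution margin per unit = £307.52 − £226.60 = £80.92. Break-even units = £5,711,600 ÷ £80.92 = 70,583.29; break-even revenue = 70,583.29 × £307.52 = £21,705,774.00.
Current sales = 168,570 × £307.52 = £51,838,646.40.
Margin of safety = (£51,838,646.40 − £21,705,774.00) ÷ £51,838,646.40 = 58.1%.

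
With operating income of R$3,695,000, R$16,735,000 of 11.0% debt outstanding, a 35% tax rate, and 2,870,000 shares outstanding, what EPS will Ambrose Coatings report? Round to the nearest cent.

R$0.42

Pre-tax income = R$3,695,000 − R$1,840,850.00 = R$1,854,150.00.
After tax at 35%: net income = R$1,854,150.00 × 0.65 = R$1,205,197.50.
EPS = R$1,205,197.50 ÷ 2,870,000 = R$0.42.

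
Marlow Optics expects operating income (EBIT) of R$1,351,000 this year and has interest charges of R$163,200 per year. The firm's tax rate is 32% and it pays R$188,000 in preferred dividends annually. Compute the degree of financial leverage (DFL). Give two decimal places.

1.48

Annual interest charges come to R$163,200.00.
Preferred dividends grossed up pre-tax: R$188,000 / (1 − 0.32) = R$276,470.59.
DFL = EBIT ÷ [EBIT − I − D_p/(1−t)] = R$1,351,000 ÷ [R$1,351,000 − R$163,200.00 − R$276,470.59] = R$1,351,000 ÷ R$911,329.41 = 1.4824.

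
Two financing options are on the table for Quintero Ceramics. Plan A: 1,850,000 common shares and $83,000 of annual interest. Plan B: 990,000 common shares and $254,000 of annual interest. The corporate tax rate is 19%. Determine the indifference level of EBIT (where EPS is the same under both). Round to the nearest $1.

Set EPS_A = EPS_B: (EBIT − $83,000)(1 − 0.19) ÷ 1,850,000 = (EBIT − $254,000)(1 − 0.19) ÷ 990,000.
The (1 − t) factor cancels: (EBIT − 83,000) × 990,000 = (EBIT − 254,000) × 1,850,000.
Solving, EBIT = (254,000·1,850,000 − 83,000·990,000) / (1,850,000 − 990,000) = 387,730,000,000 / 860,000 = 450,848.84.

$450,849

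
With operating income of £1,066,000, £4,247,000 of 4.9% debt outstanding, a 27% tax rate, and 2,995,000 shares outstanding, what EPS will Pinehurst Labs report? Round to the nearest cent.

Interest = £208,103.00, so EBT = £1,066,000 − £208,103.00 = £857,897.00.
After tax at 27%: net income = £857,897.00 × 0.73 = £626,264.81.
EPS = £626,264.81 ÷ 2,995,000 = £0.21.

£0.21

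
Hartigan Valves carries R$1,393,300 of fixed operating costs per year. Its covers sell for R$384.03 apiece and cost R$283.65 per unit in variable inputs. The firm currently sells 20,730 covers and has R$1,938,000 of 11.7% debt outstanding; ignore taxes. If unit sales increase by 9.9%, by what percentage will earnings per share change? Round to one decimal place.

At 20,730 units, contribution = 20,730 × R$100.38 = R$2,080,877.40.
Operating income = contribution − fixed costs = R$2,080,877.40 − R$1,393,300 = R$687,577.40.
Interest = R$226,746.00, so EBIT − I = R$460,831.40.
DCL = total CM / (EBIT − I) = R$2,080,877.40 / R$460,831.40 = 4.5155.
%ΔEPS = DCL × %ΔSales = 4.5155 × +9.9% = +44.7%.

+44.7%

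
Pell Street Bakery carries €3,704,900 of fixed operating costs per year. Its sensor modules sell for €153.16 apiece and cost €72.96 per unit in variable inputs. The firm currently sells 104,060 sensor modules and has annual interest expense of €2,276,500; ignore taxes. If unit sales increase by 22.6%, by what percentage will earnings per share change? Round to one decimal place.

+79.8%

At 104,060 units, contribution = 104,060 × €80.20 = €8,345,612.00.
Operating income = contribution − fixed costs = €8,345,612.00 − €3,704,900 = €4,640,712.00.
After interest of €2,276,500.00, pre-tax earnings = €2,364,212.00.
Degree of combined leverage = contribution ÷ (EBIT − I) = €8,345,612.00 ÷ €2,364,212.00 = 3.5300.
%ΔEPS = DCL × %ΔSales = 3.5300 × +22.6% = +79.8%.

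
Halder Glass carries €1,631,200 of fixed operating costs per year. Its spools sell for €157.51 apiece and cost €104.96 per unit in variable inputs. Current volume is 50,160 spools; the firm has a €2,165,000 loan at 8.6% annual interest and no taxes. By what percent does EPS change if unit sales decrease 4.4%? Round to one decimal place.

Contribution at this volume is 50,160 × €52.55 = €2,635,908.00.
EBIT = €2,635,908.00 − €1,631,200 = €1,004,708.00.
After interest of €186,190.00, pre-tax earnings = €818,518.00.
DCL = total CM / (EBIT − I) = €2,635,908.00 / €818,518.00 = 3.2203.
EPS therefore changes by 3.2203 × (-4.4%) = -14.2%.

-14.2%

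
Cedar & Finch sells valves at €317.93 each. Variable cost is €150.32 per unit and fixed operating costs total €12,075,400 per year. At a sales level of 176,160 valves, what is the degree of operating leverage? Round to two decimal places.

Total contribution margin = 176,160 × €167.61 = €29,526,177.60.
Subtracting fixed costs: EBIT = €29,526,177.60 − €12,075,400 = €17,450,777.60.
DOL = contribution ÷ EBIT = €29,526,177.60 ÷ €17,450,777.60 = 1.6920.

1.69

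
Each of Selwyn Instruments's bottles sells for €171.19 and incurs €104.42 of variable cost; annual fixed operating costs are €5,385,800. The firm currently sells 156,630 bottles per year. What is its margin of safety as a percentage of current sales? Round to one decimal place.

48.5%

Each unit contributes €171.19 − €104.42 = €66.77. Break-even units = €5,385,800 ÷ €66.77 = 80,661.97; break-even revenue = 80,661.97 × €171.19 = €13,808,523.32.
Actual sales revenue = 156,630 × €171.19 = €26,813,489.70.
Margin of safety = (€26,813,489.70 − €13,808,523.32) ÷ €26,813,489.70 = 48.5%.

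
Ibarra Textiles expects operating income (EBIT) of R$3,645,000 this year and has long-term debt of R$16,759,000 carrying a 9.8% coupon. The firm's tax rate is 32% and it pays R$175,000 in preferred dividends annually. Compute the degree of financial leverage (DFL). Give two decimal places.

Annual interest charges come to R$1,642,382.00.
Pre-tax preferred-dividend burden = R$175,000 ÷ (1 − 0.32) = R$257,352.94.
DFL = EBIT ÷ [EBIT − I − D_p/(1−t)] = R$3,645,000 ÷ [R$3,645,000 − R$1,642,382.00 − R$257,352.94] = R$3,645,000 ÷ R$1,745,265.06 = 2.0885.

2.09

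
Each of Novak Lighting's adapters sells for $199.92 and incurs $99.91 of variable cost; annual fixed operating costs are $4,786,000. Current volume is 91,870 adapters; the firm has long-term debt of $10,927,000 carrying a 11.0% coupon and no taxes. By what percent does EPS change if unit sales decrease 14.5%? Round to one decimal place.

Contribution at this volume is 91,870 × $100.01 = $9,187,918.70.
Subtracting fixed costs: EBIT = $9,187,918.70 − $4,786,000 = $4,401,918.70.
Interest = $1,201,970.00, so EBIT − I = $3,199,948.70.
Degree of combined leverage = contribution ÷ (EBIT − I) = $9,187,918.70 ÷ $3,199,948.70 = 2.8713.
%ΔEPS = DCL × %ΔSales = 2.8713 × -14.5% = -41.6%.

-41.6%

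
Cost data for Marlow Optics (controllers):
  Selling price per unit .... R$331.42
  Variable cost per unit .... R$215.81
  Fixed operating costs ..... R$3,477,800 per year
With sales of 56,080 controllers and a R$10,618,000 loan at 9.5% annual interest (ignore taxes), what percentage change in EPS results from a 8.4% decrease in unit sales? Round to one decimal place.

-27.3%

Contribution at this volume is 56,080 × R$115.61 = R$6,483,408.80.
Subtracting fixed costs: EBIT = R$6,483,408.80 − R$3,477,800 = R$3,005,608.80.
After interest of R$1,008,710.00, pre-tax earnings = R$1,996,898.80.
DCL = total CM / (EBIT − I) = R$6,483,408.80 / R$1,996,898.80 = 3.2467.
EPS therefore changes by 3.2467 × (-8.4%) = -27.3%.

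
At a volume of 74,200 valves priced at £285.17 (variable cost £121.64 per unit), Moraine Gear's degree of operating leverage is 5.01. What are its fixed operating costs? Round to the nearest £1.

£9,711,985

At 74,200 units, contribution = 74,200 × £163.53 = £12,133,926.00.
DOL = contribution / EBIT, so EBIT = £12,133,926.00 / 5.01 = £2,421,941.32.
Fixed costs = CM − EBIT = £12,133,926.00 − £2,421,941.32 = £9,711,985.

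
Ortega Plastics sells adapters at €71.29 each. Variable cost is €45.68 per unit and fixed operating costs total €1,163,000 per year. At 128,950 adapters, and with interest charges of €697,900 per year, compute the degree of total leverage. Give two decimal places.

2.29

Contribution at this volume is 128,950 × €25.61 = €3,302,409.50.
Operating income = contribution − fixed costs = €3,302,409.50 − €1,163,000 = €2,139,409.50. Interest = €697,900.00, so EBIT − I = €1,441,509.50.
DCL = contribution ÷ (EBIT − I) = €3,302,409.50 ÷ €1,441,509.50 = 2.2909.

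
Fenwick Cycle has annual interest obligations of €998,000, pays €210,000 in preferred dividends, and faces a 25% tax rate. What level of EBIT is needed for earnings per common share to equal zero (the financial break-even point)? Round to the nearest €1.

Preferred dividends are paid after tax, so their pre-tax equivalent is €210,000 ÷ (1 − 0.25) = €280,000.00.
EPS = 0 when EBIT covers interest plus the pre-tax preferred burden: €998,000 + €280,000.00 = €1,278,000.00.

€1,278,000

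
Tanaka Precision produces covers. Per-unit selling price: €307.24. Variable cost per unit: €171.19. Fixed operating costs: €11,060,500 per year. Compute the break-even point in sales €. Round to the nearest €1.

Contribution margin per unit = €307.24 − €171.19 = €136.05, a CM ratio of €136.05 ÷ €307.24 = 0.4428.
Break-even sales = FC ÷ CM ratio = €11,060,500 × €307.24 / €136.05 = €24,977,788.

€24,977,788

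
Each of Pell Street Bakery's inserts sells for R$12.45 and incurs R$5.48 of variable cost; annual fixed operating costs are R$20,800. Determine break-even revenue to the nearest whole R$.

R$37,154

Contribution margin per unit = R$12.45 − R$5.48 = R$6.97, a CM ratio of R$6.97 ÷ R$12.45 = 0.5598.
Break-even sales = FC ÷ CM ratio = R$20,800 × R$12.45 / R$6.97 = R$37,154.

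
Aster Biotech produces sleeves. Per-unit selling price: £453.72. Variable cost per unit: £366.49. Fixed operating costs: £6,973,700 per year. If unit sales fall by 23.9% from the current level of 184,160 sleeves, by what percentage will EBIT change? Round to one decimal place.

-42.2%

Contribution at this volume is 184,160 × £87.23 = £16,064,276.80.
Subtracting fixed costs: EBIT = £16,064,276.80 − £6,973,700 = £9,090,576.80.
Degree of operating leverage = £16,064,276.80 / £9,090,576.80 = 1.7671.
Operating income changes by 1.7671 × -23.9% = -42.2%.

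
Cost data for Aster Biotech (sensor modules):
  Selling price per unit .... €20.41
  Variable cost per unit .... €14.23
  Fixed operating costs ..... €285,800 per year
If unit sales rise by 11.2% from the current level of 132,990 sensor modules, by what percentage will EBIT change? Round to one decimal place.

Contribution at this volume is 132,990 × €6.18 = €821,878.20.
EBIT = €821,878.20 − €285,800 = €536,078.20.
Degree of operating leverage = €821,878.20 / €536,078.20 = 1.5331.
%ΔEBIT = DOL × %ΔSales = 1.5331 × +11.2% = +17.2%.

+17.2%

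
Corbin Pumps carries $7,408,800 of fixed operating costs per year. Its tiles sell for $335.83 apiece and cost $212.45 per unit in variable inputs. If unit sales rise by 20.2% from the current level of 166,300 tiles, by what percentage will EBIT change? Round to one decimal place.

+31.6%

At 166,300 units, contribution = 166,300 × $123.38 = $20,518,094.00.
EBIT = $20,518,094.00 − $7,408,800 = $13,109,294.00.
So DOL = total CM / EBIT = $20,518,094.00 / $13,109,294.00 = 1.5652.
So EBIT moves 1.5652 × (+20.2%) = +31.6%.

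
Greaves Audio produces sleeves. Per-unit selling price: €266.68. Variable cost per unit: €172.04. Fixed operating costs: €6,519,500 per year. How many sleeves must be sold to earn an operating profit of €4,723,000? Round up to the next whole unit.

118,793 sleeves

Contribution margin per unit = €266.68 − €172.04 = €94.64.
Units = (FC + target) / CM = (€6,519,500 + €4,723,000) / €94.64 = 118,792.27, so 118,793 sleeves.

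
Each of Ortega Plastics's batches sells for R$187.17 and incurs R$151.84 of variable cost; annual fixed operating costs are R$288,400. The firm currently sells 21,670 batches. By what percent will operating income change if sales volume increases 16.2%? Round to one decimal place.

+26.0%

Total contribution margin = 21,670 × R$35.33 = R$765,601.10.
Operating income = contribution − fixed costs = R$765,601.10 − R$288,400 = R$477,201.10.
DOL = contribution ÷ EBIT = R$765,601.10 ÷ R$477,201.10 = 1.6044.
%ΔEBIT = DOL × %ΔSales = 1.6044 × +16.2% = +26.0%.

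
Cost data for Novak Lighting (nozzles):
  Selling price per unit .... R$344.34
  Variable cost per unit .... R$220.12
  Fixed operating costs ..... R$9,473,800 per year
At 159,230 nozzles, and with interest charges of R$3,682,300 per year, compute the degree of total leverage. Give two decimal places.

2.99

Contribution at this volume is 159,230 × R$124.22 = R$19,779,550.60.
Operating income = contribution − fixed costs = R$19,779,550.60 − R$9,473,800 = R$10,305,750.60. Interest = R$3,682,300.00, so EBIT − I = R$6,623,450.60.
DCL = contribution ÷ (EBIT − I) = R$19,779,550.60 ÷ R$6,623,450.60 = 2.9863.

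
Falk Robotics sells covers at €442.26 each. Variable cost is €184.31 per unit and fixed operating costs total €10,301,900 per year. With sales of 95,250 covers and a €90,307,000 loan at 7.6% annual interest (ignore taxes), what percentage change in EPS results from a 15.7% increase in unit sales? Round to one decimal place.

+52.1%

Total contribution margin = 95,250 × €257.95 = €24,569,737.50.
Operating income = contribution − fixed costs = €24,569,737.50 − €10,301,900 = €14,267,837.50.
After interest of €6,863,332.00, pre-tax earnings = €7,404,505.50.
DCL = total CM / (EBIT − I) = €24,569,737.50 / €7,404,505.50 = 3.3182.
%ΔEPS = DCL × %ΔSales = 3.3182 × +15.7% = +52.1%.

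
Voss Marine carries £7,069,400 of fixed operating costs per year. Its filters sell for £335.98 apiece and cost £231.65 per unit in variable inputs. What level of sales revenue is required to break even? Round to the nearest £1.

£22,766,002

CM per unit = £335.98 − £231.65 = £104.33; CM ratio = £104.33 / £335.98 = 0.3105.
Break-even revenue = fixed costs × price ÷ CM = £7,069,400 × £335.98 ÷ £104.33 = £22,766,002.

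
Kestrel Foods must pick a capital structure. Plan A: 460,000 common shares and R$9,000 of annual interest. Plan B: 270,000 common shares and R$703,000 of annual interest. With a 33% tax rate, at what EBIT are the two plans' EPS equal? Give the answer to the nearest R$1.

At indifference, (EBIT − 9,000)(1 − t)/460,000 = (EBIT − 703,000)(1 − t)/270,000.
Cancelling (1 − t) and cross-multiplying: 270,000·(EBIT − 9,000) = 460,000·(EBIT − 703,000).
EBIT × (460,000 − 270,000) = 703,000 × 460,000 − 9,000 × 270,000 = 320,950,000,000, so EBIT = 320,950,000,000 ÷ 190,000 = 1,689,210.53.

R$1,689,211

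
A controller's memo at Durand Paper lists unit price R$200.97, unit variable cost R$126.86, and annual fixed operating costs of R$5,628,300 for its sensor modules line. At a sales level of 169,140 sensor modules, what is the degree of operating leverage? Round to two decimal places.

Total contribution margin = 169,140 × R$74.11 = R$12,534,965.40.
EBIT = R$12,534,965.40 − R$5,628,300 = R$6,906,665.40.
So DOL = total CM / EBIT = R$12,534,965.40 / R$6,906,665.40 = 1.8149.

1.81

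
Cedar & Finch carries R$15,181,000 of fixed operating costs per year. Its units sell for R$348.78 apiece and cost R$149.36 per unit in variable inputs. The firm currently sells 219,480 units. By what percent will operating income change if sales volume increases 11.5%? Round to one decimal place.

At 219,480 units, contribution = 219,480 × R$199.42 = R$43,768,701.60.
Subtracting fixed costs: EBIT = R$43,768,701.60 − R$15,181,000 = R$28,587,701.60.
So DOL = total CM / EBIT = R$43,768,701.60 / R$28,587,701.60 = 1.5310.
%ΔEBIT = DOL × %ΔSales = 1.5310 × +11.5% = +17.6%.

+17.6%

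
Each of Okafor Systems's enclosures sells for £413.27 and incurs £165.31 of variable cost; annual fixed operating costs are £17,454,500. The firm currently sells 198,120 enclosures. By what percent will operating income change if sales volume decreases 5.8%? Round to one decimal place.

-9.0%

Contribution at this volume is 198,120 × £247.96 = £49,125,835.20.
EBIT = £49,125,835.20 − £17,454,500 = £31,671,335.20.
Degree of operating leverage = £49,125,835.20 / £31,671,335.20 = 1.5511.
So EBIT moves 1.5511 × (-5.8%) = -9.0%.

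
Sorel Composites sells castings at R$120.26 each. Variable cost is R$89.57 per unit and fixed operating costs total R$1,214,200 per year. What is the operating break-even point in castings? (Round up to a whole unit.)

39,564 castings

Unit CM = price − variable cost = R$120.26 − R$89.57 = R$30.69.
Units to break even: R$1,214,200 ÷ R$30.69 = 39,563.38, rounded up to 39,564.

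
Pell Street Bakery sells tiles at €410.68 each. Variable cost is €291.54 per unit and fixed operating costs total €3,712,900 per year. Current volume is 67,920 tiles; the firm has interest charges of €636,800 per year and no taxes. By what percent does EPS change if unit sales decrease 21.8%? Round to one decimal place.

-47.1%

At 67,920 units, contribution = 67,920 × €119.14 = €8,091,988.80.
Operating income = contribution − fixed costs = €8,091,988.80 − €3,712,900 = €4,379,088.80.
Interest = €636,800.00, so EBIT − I = €3,742,288.80.
Degree of combined leverage = contribution ÷ (EBIT − I) = €8,091,988.80 ÷ €3,742,288.80 = 2.1623.
EPS therefore changes by 2.1623 × (-21.8%) = -47.1%.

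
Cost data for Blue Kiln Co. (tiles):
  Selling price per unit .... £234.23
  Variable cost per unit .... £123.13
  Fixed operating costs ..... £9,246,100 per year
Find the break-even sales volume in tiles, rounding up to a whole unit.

Unit CM = price − variable cost = £234.23 − £123.13 = £111.10.
Units to break even: £9,246,100 ÷ £111.10 = 83,223.22, rounded up to 83,224.

83,224 tiles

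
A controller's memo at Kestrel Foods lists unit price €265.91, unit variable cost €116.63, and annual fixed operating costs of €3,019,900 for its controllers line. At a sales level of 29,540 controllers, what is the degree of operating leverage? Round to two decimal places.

3.17

Total contribution margin = 29,540 × €149.28 = €4,409,731.20.
EBIT = €4,409,731.20 − €3,019,900 = €1,389,831.20.
DOL = contribution ÷ EBIT = €4,409,731.20 ÷ €1,389,831.20 = 3.1729.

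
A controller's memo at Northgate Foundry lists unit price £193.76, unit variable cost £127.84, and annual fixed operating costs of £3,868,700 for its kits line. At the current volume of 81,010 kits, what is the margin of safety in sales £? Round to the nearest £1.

£4,325,149

Contribution margin per unit = £193.76 − £127.84 = £65.92. Break-even units = £3,868,700 ÷ £65.92 = 58,687.80; break-even revenue = 58,687.80 × £193.76 = £11,371,348.79.
Actual sales revenue = 81,010 × £193.76 = £15,696,497.60.
Margin of safety = £15,696,497.60 − £11,371,348.79 = £4,325,149.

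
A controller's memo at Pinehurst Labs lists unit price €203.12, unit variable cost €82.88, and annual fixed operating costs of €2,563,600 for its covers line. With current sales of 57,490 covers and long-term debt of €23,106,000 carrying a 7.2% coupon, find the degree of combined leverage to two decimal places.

Contribution at this volume is 57,490 × €120.24 = €6,912,597.60.
EBIT = €6,912,597.60 − €2,563,600 = €4,348,997.60. Interest = €1,663,632.00, so EBIT − I = €2,685,365.60.
DCL = contribution ÷ (EBIT − I) = €6,912,597.60 ÷ €2,685,365.60 = 2.5742.

2.57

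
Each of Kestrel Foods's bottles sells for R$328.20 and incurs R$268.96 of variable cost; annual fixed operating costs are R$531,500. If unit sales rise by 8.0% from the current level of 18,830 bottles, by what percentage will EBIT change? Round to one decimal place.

Contribution at this volume is 18,830 × R$59.24 = R$1,115,489.20.
Subtracting fixed costs: EBIT = R$1,115,489.20 − R$531,500 = R$583,989.20.
DOL = contribution ÷ EBIT = R$1,115,489.20 ÷ R$583,989.20 = 1.9101.
Operating income changes by 1.9101 × +8.0% = +15.3%.

+15.3%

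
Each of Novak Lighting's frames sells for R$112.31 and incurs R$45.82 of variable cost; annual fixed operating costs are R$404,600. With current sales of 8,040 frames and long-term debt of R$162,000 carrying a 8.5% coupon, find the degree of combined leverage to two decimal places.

Contribution at this volume is 8,040 × R$66.49 = R$534,579.60.
Subtracting fixed costs: EBIT = R$534,579.60 − R$404,600 = R$129,979.60. Interest = R$13,770.00, so EBIT − I = R$116,209.60.
Degree of total leverage = total CM / (EBIT − interest) = R$534,579.60 / R$116,209.60 = 4.6001.

4.60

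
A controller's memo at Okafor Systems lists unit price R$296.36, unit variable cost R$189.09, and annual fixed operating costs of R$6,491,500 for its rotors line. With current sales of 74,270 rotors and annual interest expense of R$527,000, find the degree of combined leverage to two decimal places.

Contribution at this volume is 74,270 × R$107.27 = R$7,966,942.90.
EBIT = R$7,966,942.90 − R$6,491,500 = R$1,475,442.90. Interest = R$527,000.00, so EBIT − I = R$948,442.90.
Degree of total leverage = total CM / (EBIT − interest) = R$7,966,942.90 / R$948,442.90 = 8.4000.

8.40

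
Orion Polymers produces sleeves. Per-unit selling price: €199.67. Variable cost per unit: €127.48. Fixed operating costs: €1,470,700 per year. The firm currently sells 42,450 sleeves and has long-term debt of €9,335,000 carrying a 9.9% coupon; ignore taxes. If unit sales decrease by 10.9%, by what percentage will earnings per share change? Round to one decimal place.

At 42,450 units, contribution = 42,450 × €72.19 = €3,064,465.50.
EBIT = €3,064,465.50 − €1,470,700 = €1,593,765.50.
After interest of €924,165.00, pre-tax earnings = €669,600.50.
Degree of combined leverage = contribution ÷ (EBIT − I) = €3,064,465.50 ÷ €669,600.50 = 4.5766.
%ΔEPS = DCL × %ΔSales = 4.5766 × -10.9% = -49.9%.

-49.9%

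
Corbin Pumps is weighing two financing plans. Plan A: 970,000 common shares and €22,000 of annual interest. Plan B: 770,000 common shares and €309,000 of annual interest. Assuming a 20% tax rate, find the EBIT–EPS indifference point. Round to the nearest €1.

€1,413,950

Set EPS_A = EPS_B: (EBIT − €22,000)(1 − 0.20) ÷ 970,000 = (EBIT − €309,000)(1 − 0.20) ÷ 770,000.
Cancelling (1 − t) and cross-multiplying: 770,000·(EBIT − 22,000) = 970,000·(EBIT − 309,000).
Solving, EBIT = (309,000·970,000 − 22,000·770,000) / (970,000 − 770,000) = 282,790,000,000 / 200,000 = 1,413,950.00.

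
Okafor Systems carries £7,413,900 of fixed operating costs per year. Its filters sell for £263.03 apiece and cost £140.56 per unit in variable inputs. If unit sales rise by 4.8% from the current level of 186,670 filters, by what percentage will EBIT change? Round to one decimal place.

+7.1%

Total contribution margin = 186,670 × £122.47 = £22,861,474.90.
Operating income = contribution − fixed costs = £22,861,474.90 − £7,413,900 = £15,447,574.90.
So DOL = total CM / EBIT = £22,861,474.90 / £15,447,574.90 = 1.4799.
So EBIT moves 1.4799 × (+4.8%) = +7.1%.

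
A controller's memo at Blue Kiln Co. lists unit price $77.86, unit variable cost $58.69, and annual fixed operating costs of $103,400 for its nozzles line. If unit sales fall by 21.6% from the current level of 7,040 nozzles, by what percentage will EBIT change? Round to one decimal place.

Total contribution margin = 7,040 × $19.17 = $134,956.80.
Operating income = contribution − fixed costs = $134,956.80 − $103,400 = $31,556.80.
DOL = contribution ÷ EBIT = $134,956.80 ÷ $31,556.80 = 4.2766.
So EBIT moves 4.2766 × (-21.6%) = -92.4%.

-92.4%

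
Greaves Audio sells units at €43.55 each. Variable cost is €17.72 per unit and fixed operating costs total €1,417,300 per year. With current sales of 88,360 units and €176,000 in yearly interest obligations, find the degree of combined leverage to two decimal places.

At 88,360 units, contribution = 88,360 × €25.83 = €2,282,338.80.
Subtracting fixed costs: EBIT = €2,282,338.80 − €1,417,300 = €865,038.80. Interest = €176,000.00.
DOL = €2,282,338.80 ÷ €865,038.80 = 2.6384; DFL = €865,038.80 ÷ €689,038.80 = 1.2554.
DCL = DOL × DFL = 2.6384 × 1.2554 = 3.3122.

3.31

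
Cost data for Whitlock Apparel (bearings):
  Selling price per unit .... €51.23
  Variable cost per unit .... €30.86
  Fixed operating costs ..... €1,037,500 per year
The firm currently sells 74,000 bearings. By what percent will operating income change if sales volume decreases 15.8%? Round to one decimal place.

-50.7%

At 74,000 units, contribution = 74,000 × €20.37 = €1,507,380.00.
Subtracting fixed costs: EBIT = €1,507,380.00 − €1,037,500 = €469,880.00.
So DOL = total CM / EBIT = €1,507,380.00 / €469,880.00 = 3.2080.
%ΔEBIT = DOL × %ΔSales = 3.2080 × -15.8% = -50.7%.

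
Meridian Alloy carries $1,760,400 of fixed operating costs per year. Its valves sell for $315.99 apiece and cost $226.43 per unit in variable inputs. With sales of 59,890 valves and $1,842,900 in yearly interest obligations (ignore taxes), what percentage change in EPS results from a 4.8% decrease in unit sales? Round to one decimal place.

At 59,890 units, contribution = 59,890 × $89.56 = $5,363,748.40.
EBIT = $5,363,748.40 − $1,760,400 = $3,603,348.40.
Interest = $1,842,900.00, so EBIT − I = $1,760,448.40.
DCL = total CM / (EBIT − I) = $5,363,748.40 / $1,760,448.40 = 3.0468.
EPS therefore changes by 3.0468 × (-4.8%) = -14.6%.

-14.6%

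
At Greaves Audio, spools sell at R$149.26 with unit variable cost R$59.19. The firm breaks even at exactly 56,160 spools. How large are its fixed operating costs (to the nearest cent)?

R$5,058,331.20

Unit CM = price − variable cost = R$149.26 − R$59.19 = R$90.07.
Fixed costs = break-even units × CM = 56,160 × R$90.07 = R$5,058,331.20.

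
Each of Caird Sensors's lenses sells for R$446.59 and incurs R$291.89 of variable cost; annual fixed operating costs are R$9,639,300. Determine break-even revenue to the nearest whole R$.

Contribution margin per unit = R$446.59 − R$291.89 = R$154.70, a CM ratio of R$154.70 ÷ R$446.59 = 0.3464.
Break-even sales = FC ÷ CM ratio = R$9,639,300 × R$446.59 / R$154.70 = R$27,826,858.

R$27,826,858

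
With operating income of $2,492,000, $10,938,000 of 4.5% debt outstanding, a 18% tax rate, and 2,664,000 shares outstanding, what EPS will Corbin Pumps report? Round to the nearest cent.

Pre-tax income = $2,492,000 − $492,210.00 = $1,999,790.00.
Net income = $1,999,790.00 × (1 − 0.18) = $1,639,827.80.
EPS = $1,639,827.80 ÷ 2,664,000 = $0.62.

$0.62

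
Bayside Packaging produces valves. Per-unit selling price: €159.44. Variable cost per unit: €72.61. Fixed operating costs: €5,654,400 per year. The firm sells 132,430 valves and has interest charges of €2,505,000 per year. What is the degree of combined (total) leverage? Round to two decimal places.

At 132,430 units, contribution = 132,430 × €86.83 = €11,498,896.90.
EBIT = €11,498,896.90 − €5,654,400 = €5,844,496.90. Interest = €2,505,000.00.
DOL = €11,498,896.90 ÷ €5,844,496.90 = 1.9675; DFL = €5,844,496.90 ÷ €3,339,496.90 = 1.7501.
DCL = DOL × DFL = 1.9675 × 1.7501 = 3.4433.

3.44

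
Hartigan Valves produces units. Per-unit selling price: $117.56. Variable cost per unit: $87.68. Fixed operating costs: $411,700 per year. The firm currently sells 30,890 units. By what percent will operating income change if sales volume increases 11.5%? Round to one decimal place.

Total contribution margin = 30,890 × $29.88 = $922,993.20.
Operating income = contribution − fixed costs = $922,993.20 − $411,700 = $511,293.20.
Degree of operating leverage = $922,993.20 / $511,293.20 = 1.8052.
Operating income changes by 1.8052 × +11.5% = +20.8%.

+20.8%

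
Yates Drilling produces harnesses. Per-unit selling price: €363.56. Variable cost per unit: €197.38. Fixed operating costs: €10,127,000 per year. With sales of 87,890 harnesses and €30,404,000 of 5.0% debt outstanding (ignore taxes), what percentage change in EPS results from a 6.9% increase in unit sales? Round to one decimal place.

At 87,890 units, contribution = 87,890 × €166.18 = €14,605,560.20.
EBIT = €14,605,560.20 − €10,127,000 = €4,478,560.20.
After interest of €1,520,200.00, pre-tax earnings = €2,958,360.20.
Degree of combined leverage = contribution ÷ (EBIT − I) = €14,605,560.20 ÷ €2,958,360.20 = 4.9370.
EPS therefore changes by 4.9370 × (+6.9%) = +34.1%.

+34.1%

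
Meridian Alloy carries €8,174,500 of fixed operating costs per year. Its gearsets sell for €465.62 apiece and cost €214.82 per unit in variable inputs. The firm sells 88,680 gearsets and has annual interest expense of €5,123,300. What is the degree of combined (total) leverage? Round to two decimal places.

Contribution at this volume is 88,680 × €250.80 = €22,240,944.00.
EBIT = €22,240,944.00 − €8,174,500 = €14,066,444.00. Interest = €5,123,300.00.
DOL = €22,240,944.00 ÷ €14,066,444.00 = 1.5811; DFL = €14,066,444.00 ÷ €8,943,144.00 = 1.5729.
DCL = DOL × DFL = 1.5811 × 1.5729 = 2.4869.

2.49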